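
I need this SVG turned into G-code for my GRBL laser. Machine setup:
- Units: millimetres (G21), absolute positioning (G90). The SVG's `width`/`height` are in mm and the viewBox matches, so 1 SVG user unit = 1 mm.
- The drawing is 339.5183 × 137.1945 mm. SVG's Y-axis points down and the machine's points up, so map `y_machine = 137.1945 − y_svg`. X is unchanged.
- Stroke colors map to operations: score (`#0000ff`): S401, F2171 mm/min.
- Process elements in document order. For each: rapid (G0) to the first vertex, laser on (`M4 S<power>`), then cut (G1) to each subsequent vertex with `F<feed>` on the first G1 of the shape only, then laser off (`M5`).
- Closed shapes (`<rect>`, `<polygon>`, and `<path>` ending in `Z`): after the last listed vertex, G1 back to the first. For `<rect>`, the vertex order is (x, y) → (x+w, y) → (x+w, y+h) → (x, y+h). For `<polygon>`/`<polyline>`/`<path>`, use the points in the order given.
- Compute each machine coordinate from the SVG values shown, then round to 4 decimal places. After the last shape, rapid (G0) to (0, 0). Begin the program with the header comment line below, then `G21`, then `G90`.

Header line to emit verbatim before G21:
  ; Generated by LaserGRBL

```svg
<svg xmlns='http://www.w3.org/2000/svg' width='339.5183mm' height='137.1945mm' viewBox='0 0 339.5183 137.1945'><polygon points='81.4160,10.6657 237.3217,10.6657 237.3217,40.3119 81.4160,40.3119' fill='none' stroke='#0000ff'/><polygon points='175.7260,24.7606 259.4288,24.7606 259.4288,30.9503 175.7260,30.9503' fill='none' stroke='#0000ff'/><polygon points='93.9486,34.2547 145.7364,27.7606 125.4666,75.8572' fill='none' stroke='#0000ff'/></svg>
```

; Generated by LaserGRBL
G21
G90
G0 X81.4160 Y126.5288
M4 S401
G1 X237.3217 Y126.5288 F2171
G1 X237.3217 Y96.8826
G1 X81.4160 Y96.8826
G1 X81.4160 Y126.5288
M5
G0 X175.7260 Y112.4339
M4 S401
G1 X259.4288 Y112.4339 F2171
G1 X259.4288 Y106.2442
G1 X175.7260 Y106.2442
G1 X175.7260 Y112.4339
M5
G0 X93.9486 Y102.9398
M4 S401
G1 X145.7364 Y109.4339 F2171
G1 X125.4666 Y61.3373
G1 X93.9486 Y102.9398
M5
G0 X0.0000 Y0.0000

viewBox `0 0 339.5183 137.1945` with mm width/height → 1 unit = 1 mm. Flip: y_m = 137.1945 − y_svg.

**Shape 1** — `<polygon>` rectangle, stroke `#0000ff` → score (S401, F2171). Machine vertices: (81.4160,126.5288) → (237.3217,126.5288) → (237.3217,96.8826) → (81.4160,96.8826) → (81.4160,126.5288). Closed: final G1 returns to the first vertex.

**Shape 2** — `<polygon>` rectangle, stroke `#0000ff` → score (S401, F2171). Machine vertices: (175.7260,112.4339) → (259.4288,112.4339) → (259.4288,106.2442) → (175.7260,106.2442) → (175.7260,112.4339). Closed: final G1 returns to the first vertex.

**Shape 3** — `<polygon>` regular polygon, stroke `#0000ff` → score (S401, F2171). Machine vertices: (93.9486,102.9398) → (145.7364,109.4339) → (125.4666,61.3373) → (93.9486,102.9398). Closed: final G1 returns to the first vertex.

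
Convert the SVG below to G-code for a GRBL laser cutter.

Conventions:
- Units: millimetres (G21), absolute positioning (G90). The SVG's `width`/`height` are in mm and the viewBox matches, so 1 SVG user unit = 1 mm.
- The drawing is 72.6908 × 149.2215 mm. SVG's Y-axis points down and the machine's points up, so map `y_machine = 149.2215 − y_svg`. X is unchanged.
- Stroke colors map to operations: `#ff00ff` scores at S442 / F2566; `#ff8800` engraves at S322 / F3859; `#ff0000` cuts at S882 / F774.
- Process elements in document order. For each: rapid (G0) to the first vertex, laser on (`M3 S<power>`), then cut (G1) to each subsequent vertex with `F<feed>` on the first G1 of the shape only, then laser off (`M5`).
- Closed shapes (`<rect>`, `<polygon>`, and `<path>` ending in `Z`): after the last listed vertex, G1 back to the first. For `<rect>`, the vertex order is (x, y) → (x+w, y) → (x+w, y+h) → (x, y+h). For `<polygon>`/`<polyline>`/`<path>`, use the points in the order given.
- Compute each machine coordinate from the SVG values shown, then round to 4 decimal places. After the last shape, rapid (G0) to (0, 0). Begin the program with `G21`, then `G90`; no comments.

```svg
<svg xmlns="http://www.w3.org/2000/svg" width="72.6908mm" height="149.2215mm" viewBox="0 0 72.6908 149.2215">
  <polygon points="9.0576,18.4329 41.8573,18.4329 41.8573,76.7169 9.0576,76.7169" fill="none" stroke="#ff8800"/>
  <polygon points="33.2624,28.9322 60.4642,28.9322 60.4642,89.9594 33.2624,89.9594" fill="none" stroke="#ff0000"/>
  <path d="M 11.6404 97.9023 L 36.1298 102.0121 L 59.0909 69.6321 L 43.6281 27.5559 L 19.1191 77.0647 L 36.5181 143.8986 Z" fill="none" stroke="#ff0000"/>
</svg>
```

Since the viewBox matches the mm dimensions, user units are millimetres directly. The only transform is the Y-flip y_m = 149.2215 − y_svg.

Shape 1 is a rectangle drawn with `<polygon>`. Its stroke #ff8800 means engrave at S322, F3859. After flipping Y the toolpath is (9.0576,130.7886) → (41.8573,130.7886) → (41.8573,72.5046) → (9.0576,72.5046) → (9.0576,130.7886), returning to the start.

Shape 2 is a rectangle drawn with `<polygon>`. Its stroke #ff0000 means cut at S882, F774. After flipping Y the toolpath is (33.2624,120.2893) → (60.4642,120.2893) → (60.4642,59.2621) → (33.2624,59.2621) → (33.2624,120.2893), returning to the start.

Shape 3 is a closed polygon drawn with `<path>`. Its stroke #ff0000 means cut at S882, F774. After flipping Y the toolpath is (11.6404,51.3192) → (36.1298,47.2094) → (59.0909,79.5894) → (43.6281,121.6656) → (19.1191,72.1568) → (36.5181,5.3229) → (11.6404,51.3192), returning to the start.

G21
G90
G0 X9.0576 Y130.7886
M3 S322
G1 X41.8573 Y130.7886 F3859
G1 X41.8573 Y72.5046
G1 X9.0576 Y72.5046
G1 X9.0576 Y130.7886
M5
G0 X33.2624 Y120.2893
M3 S882
G1 X60.4642 Y120.2893 F774
G1 X60.4642 Y59.2621
G1 X33.2624 Y59.2621
G1 X33.2624 Y120.2893
M5
G0 X11.6404 Y51.3192
M3 S882
G1 X36.1298 Y47.2094 F774
G1 X59.0909 Y79.5894
G1 X43.6281 Y121.6656
G1 X19.1191 Y72.1568
G1 X36.5181 Y5.3229
G1 X11.6404 Y51.3192
M5
G0 X0.0000 Y0.0000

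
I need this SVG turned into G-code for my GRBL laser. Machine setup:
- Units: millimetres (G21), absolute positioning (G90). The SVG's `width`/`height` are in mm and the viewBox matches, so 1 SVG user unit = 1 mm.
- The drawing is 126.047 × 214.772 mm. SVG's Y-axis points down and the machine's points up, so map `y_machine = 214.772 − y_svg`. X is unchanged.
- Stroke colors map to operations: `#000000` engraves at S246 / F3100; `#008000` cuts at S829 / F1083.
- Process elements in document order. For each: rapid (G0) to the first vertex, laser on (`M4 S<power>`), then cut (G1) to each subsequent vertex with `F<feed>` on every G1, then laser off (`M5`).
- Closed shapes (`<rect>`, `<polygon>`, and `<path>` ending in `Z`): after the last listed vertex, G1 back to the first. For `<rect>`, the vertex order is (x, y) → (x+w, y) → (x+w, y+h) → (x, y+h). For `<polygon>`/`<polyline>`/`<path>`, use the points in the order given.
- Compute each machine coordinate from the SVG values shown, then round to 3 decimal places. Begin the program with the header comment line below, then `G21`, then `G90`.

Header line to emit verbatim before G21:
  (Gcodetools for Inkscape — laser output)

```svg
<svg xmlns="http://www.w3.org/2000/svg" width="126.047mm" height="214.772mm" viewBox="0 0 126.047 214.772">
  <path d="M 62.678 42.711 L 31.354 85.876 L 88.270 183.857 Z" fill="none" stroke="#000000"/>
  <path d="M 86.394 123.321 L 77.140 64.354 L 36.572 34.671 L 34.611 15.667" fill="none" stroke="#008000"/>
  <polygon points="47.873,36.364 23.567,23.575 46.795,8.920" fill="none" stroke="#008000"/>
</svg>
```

(Gcodetools for Inkscape — laser output)
G21
G90
G0 X62.678 Y172.061
M4 S246
G1 X31.354 Y128.896 F3100
G1 X88.270 Y30.915 F3100
G1 X62.678 Y172.061 F3100
M5
G0 X86.394 Y91.451
M4 S829
G1 X77.140 Y150.418 F1083
G1 X36.572 Y180.101 F1083
G1 X34.611 Y199.105 F1083
M5
G0 X47.873 Y178.408
M4 S829
G1 X23.567 Y191.197 F1083
G1 X46.795 Y205.852 F1083
G1 X47.873 Y178.408 F1083
M5

Since the viewBox matches the mm dimensions, user units are millimetres directly. The only transform is the Y-flip y_m = 214.772 − y_svg.

Shape 1 is a closed polygon drawn with `<path>`. Its stroke #000000 means engrave at S246, F3100. After flipping Y the toolpath is (62.678,172.061) → (31.354,128.896) → (88.270,30.915) → (62.678,172.061), returning to the start.

Shape 2 is a open polyline drawn with `<path>`. Its stroke #008000 means cut at S829, F1083. After flipping Y the toolpath is (86.394,91.451) → (77.140,150.418) → (36.572,180.101) → (34.611,199.105).

Shape 3 is a regular polygon drawn with `<polygon>`. Its stroke #008000 means cut at S829, F1083. After flipping Y the toolpath is (47.873,178.408) → (23.567,191.197) → (46.795,205.852) → (47.873,178.408), returning to the start.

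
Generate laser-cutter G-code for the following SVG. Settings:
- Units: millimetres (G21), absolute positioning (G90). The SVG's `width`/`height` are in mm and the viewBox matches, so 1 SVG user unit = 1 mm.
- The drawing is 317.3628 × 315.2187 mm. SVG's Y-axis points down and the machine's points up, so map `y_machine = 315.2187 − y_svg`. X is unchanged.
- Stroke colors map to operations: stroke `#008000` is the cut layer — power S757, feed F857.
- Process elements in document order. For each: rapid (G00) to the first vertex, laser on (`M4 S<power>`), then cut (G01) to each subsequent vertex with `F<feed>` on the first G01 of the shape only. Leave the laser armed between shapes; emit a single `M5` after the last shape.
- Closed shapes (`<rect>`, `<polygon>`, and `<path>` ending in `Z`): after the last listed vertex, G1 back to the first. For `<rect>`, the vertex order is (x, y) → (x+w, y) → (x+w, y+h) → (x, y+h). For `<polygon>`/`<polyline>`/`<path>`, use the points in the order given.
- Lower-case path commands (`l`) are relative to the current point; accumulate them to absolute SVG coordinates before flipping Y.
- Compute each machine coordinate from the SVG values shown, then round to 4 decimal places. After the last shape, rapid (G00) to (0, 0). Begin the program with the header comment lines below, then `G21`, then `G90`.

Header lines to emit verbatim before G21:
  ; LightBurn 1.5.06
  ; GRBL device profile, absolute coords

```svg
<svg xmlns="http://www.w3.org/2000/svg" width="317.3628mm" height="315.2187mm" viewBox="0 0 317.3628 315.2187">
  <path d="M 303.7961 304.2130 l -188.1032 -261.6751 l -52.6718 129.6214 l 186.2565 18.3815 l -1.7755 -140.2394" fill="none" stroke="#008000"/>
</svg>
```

viewBox `0 0 317.3628 315.2187` with mm width/height → 1 unit = 1 mm. Flip: y_m = 315.2187 − y_svg.

**Shape 1** — `<path>` open polyline, stroke `#008000` → cut (S757, F857). Machine vertices: (303.7961,11.0057) → (115.6929,272.6808) → (63.0211,143.0594) → (249.2776,124.6779) → (247.5021,264.9173). Open path.

; LightBurn 1.5.06
; GRBL device profile, absolute coords
G21
G90
G00 X303.7961 Y11.0057
M4 S757
G01 X115.6929 Y272.6808 F857
G01 X63.0211 Y143.0594
G01 X249.2776 Y124.6779
G01 X247.5021 Y264.9173
M5
G00 X0.0000 Y0.0000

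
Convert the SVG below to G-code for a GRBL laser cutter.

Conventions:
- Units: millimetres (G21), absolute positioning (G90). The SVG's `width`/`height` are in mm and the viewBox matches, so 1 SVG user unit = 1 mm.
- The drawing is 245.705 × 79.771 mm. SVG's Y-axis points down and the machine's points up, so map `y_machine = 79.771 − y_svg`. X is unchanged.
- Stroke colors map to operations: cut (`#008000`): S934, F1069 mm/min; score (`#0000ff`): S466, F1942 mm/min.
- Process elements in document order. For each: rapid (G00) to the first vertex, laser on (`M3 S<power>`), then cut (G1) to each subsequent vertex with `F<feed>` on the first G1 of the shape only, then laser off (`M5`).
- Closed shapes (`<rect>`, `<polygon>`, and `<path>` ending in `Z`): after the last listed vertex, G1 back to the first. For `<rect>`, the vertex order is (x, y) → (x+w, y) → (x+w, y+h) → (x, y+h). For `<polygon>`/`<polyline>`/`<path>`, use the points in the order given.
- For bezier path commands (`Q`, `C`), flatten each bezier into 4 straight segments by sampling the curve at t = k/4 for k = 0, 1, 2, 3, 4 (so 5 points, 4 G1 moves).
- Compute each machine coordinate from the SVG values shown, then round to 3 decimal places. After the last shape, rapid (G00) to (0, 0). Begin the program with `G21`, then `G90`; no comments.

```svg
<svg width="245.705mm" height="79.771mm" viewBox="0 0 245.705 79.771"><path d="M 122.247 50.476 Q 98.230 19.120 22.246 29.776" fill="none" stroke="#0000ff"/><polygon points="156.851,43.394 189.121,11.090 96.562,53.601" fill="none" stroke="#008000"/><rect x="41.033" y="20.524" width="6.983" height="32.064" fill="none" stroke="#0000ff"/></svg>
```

G21
G90
G00 X122.247 Y29.295
M3 S466
G1 X106.991 Y42.347 F1942
G1 X85.238 Y50.148
G1 X56.990 Y52.697
G1 X22.246 Y49.995
M5
G00 X156.851 Y36.377
M3 S934
G1 X189.121 Y68.681 F1069
G1 X96.562 Y26.170
G1 X156.851 Y36.377
M5
G00 X41.033 Y59.247
M3 S466
G1 X48.016 Y59.247 F1942
G1 X48.016 Y27.183
G1 X41.033 Y27.183
G1 X41.033 Y59.247
M5
G00 X0.000 Y0.000

Since the viewBox matches the mm dimensions, user units are millimetres directly. The only transform is the Y-flip y_m = 79.771 − y_svg.

Shape 1 is a quadratic bezier drawn with `<path>`. Its stroke #0000ff means score at S466, F1942. After flipping Y the toolpath is (122.247,29.295) → (106.991,42.347) → (85.238,50.148) → (56.990,52.697) → (22.246,49.995).

Shape 2 is a closed polygon drawn with `<polygon>`. Its stroke #008000 means cut at S934, F1069. After flipping Y the toolpath is (156.851,36.377) → (189.121,68.681) → (96.562,26.170) → (156.851,36.377), returning to the start.

Shape 3 is a rectangle drawn with `<rect>`. Its stroke #0000ff means score at S466, F1942. After flipping Y the toolpath is (41.033,59.247) → (48.016,59.247) → (48.016,27.183) → (41.033,27.183) → (41.033,59.247), returning to the start.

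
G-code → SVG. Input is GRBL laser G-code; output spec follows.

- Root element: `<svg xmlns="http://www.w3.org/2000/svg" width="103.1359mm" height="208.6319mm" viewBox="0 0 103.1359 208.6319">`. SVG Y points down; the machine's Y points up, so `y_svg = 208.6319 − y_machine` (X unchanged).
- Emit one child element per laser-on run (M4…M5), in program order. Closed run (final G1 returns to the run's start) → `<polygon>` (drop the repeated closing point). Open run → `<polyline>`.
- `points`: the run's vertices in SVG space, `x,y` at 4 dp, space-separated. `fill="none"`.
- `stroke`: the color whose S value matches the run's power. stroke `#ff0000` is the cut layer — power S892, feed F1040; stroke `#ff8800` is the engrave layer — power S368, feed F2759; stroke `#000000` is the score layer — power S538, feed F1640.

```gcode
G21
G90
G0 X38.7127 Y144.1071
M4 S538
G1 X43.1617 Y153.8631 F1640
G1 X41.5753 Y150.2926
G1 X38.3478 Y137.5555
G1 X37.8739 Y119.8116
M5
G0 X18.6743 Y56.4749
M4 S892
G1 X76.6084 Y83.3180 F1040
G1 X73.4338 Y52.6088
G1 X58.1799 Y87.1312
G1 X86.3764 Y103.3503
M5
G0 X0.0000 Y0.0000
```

<svg xmlns="http://www.w3.org/2000/svg" width="103.1359mm" height="208.6319mm" viewBox="0 0 103.1359 208.6319">
  <polyline points="38.7127,64.5248 43.1617,54.7688 41.5753,58.3393 38.3478,71.0764 37.8739,88.8203" fill="none" stroke="#000000"/>
  <polyline points="18.6743,152.1570 76.6084,125.3139 73.4338,156.0231 58.1799,121.5007 86.3764,105.2816" fill="none" stroke="#ff0000"/>
</svg>

Each laser-on run becomes one SVG element. Flip Y back into SVG space with y_svg = 208.6319 − y_machine.

Run 1: S538 ⇒ score layer `#000000`. The run is open, so emit a `<polyline>` with points (Y-flipped): 38.7127,64.5248 43.1617,54.7688 41.5753,58.3393 38.3478,71.0764 37.8739,88.8203.

Run 2: S892 ⇒ cut layer `#ff0000`. The run is open, so emit a `<polyline>` with points (Y-flipped): 18.6743,152.1570 76.6084,125.3139 73.4338,156.0231 58.1799,121.5007 86.3764,105.2816.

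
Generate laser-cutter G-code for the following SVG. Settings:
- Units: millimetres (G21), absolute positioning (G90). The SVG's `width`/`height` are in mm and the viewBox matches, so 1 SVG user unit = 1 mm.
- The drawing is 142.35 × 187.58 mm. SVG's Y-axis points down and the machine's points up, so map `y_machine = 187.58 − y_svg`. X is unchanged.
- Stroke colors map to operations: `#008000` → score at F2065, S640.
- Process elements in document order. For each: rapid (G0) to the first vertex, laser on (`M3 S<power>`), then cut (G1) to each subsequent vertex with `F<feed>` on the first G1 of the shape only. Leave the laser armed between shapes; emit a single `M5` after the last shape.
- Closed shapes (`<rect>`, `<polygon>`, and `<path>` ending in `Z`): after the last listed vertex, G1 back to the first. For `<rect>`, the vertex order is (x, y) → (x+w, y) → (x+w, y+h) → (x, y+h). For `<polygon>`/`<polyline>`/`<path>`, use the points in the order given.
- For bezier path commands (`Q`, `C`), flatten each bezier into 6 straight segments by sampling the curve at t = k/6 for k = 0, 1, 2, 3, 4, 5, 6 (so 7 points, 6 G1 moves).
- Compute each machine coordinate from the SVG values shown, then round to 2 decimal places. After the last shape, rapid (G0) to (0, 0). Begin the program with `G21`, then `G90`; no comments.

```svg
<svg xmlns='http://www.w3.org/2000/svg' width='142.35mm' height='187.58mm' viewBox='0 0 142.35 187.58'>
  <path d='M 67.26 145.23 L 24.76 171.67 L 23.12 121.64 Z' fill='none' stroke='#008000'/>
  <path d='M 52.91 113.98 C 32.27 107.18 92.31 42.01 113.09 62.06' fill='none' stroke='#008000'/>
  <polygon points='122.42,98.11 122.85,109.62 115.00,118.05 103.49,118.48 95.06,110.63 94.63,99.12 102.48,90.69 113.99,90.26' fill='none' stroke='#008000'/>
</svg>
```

viewBox `0 0 142.35 187.58` with mm width/height → 1 unit = 1 mm. Flip: y_m = 187.58 − y_svg.

**Shape 1** — `<path>` regular polygon, stroke `#008000` → score (S640, F2065). Machine vertices: (67.26,42.35) → (24.76,15.91) → (23.12,65.94) → (67.26,42.35). Closed: final G1 returns to the first vertex.

**Shape 2** — `<path>` cubic bezier, stroke `#008000` → score (S640, F2065). Control points (SVG): P0=(52.91,113.98), P1=(32.27,107.18), P2=(92.31,42.01), P3=(113.09,62.06); sampled at t=k/6. Machine vertices: (52.91,73.60) → (48.76,81.20) → (54.72,94.54) → (67.47,109.63) → (83.67,122.48) → (99.98,129.11) → (113.09,125.52). Open path.

**Shape 3** — `<polygon>` regular polygon, stroke `#008000` → score (S640, F2065). Machine vertices: (122.42,89.47) → (122.85,77.96) → (115.00,69.53) → (103.49,69.10) → (95.06,76.95) → (94.63,88.46) → (102.48,96.89) → (113.99,97.32) → (122.42,89.47). Closed: final G1 returns to the first vertex.

G21
G90
G0 X67.26 Y42.35
M3 S640
G1 X24.76 Y15.91 F2065
G1 X23.12 Y65.94
G1 X67.26 Y42.35
G0 X52.91 Y73.60
M3 S640
G1 X48.76 Y81.20 F2065
G1 X54.72 Y94.54
G1 X67.47 Y109.63
G1 X83.67 Y122.48
G1 X99.98 Y129.11
G1 X113.09 Y125.52
G0 X122.42 Y89.47
M3 S640
G1 X122.85 Y77.96 F2065
G1 X115.00 Y69.53
G1 X103.49 Y69.10
G1 X95.06 Y76.95
G1 X94.63 Y88.46
G1 X102.48 Y96.89
G1 X113.99 Y97.32
G1 X122.42 Y89.47
M5
G0 X0.00 Y0.00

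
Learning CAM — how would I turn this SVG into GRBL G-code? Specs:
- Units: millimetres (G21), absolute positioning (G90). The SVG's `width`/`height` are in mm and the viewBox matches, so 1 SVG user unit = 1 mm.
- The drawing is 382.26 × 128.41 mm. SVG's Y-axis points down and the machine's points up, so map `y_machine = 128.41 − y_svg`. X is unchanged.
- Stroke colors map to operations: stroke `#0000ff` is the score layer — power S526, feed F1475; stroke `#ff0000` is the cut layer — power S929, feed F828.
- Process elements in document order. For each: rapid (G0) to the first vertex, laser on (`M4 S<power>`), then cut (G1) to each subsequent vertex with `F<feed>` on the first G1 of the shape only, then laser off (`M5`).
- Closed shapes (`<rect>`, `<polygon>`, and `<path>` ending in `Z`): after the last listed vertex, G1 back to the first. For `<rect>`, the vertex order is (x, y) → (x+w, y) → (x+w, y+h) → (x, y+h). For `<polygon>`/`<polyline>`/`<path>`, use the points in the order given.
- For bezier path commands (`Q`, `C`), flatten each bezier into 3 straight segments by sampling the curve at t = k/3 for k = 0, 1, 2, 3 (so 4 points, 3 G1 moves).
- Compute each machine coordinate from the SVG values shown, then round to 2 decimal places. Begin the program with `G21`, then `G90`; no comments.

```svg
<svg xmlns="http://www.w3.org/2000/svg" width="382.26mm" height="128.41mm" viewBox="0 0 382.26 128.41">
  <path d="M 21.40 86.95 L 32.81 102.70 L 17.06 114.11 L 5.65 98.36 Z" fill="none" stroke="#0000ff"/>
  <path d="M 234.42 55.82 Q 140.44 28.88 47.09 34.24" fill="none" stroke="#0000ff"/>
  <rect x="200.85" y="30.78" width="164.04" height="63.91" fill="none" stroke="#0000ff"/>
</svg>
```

viewBox `0 0 382.26 128.41` with mm width/height → 1 unit = 1 mm. Flip: y_m = 128.41 − y_svg.

**Shape 1** — `<path>` regular polygon, stroke `#0000ff` → score (S526, F1475). Machine vertices: (21.40,41.46) → (32.81,25.71) → (17.06,14.30) → (5.65,30.05) → (21.40,41.46). Closed: final G1 returns to the first vertex.

**Shape 2** — `<path>` quadratic bezier, stroke `#0000ff` → score (S526, F1475). Control points (SVG): P0=(234.42,55.82), P1=(140.44,28.88), P2=(47.09,34.24); sampled at t=k/3. Machine vertices: (234.42,72.59) → (171.84,86.96) → (109.39,94.15) → (47.09,94.17). Open path.

**Shape 3** — `<rect>` rectangle, stroke `#0000ff` → score (S526, F1475). Machine vertices: (200.85,97.63) → (364.89,97.63) → (364.89,33.72) → (200.85,33.72) → (200.85,97.63). Closed: final G1 returns to the first vertex.

G21
G90
G0 X21.40 Y41.46
M4 S526
G1 X32.81 Y25.71 F1475
G1 X17.06 Y14.30
G1 X5.65 Y30.05
G1 X21.40 Y41.46
M5
G0 X234.42 Y72.59
M4 S526
G1 X171.84 Y86.96 F1475
G1 X109.39 Y94.15
G1 X47.09 Y94.17
M5
G0 X200.85 Y97.63
M4 S526
G1 X364.89 Y97.63 F1475
G1 X364.89 Y33.72
G1 X200.85 Y33.72
G1 X200.85 Y97.63
M5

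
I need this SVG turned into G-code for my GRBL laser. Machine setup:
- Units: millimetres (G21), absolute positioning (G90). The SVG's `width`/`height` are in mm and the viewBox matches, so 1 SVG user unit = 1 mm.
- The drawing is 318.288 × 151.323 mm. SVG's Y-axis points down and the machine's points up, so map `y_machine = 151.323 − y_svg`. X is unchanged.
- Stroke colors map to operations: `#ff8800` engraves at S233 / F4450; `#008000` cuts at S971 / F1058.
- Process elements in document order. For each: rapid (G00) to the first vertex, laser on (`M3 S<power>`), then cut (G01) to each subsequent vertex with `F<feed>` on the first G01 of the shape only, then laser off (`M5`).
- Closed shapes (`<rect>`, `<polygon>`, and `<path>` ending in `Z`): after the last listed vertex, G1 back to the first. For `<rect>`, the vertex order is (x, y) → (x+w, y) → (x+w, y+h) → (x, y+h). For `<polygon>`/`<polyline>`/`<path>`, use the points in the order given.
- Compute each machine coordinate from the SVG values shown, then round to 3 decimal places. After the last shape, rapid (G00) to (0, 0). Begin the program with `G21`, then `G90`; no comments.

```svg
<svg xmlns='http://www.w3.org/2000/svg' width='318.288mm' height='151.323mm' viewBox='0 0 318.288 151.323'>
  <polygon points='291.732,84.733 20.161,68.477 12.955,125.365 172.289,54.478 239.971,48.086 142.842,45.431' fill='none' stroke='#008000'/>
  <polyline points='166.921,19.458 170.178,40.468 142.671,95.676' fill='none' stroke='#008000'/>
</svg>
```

Since the viewBox matches the mm dimensions, user units are millimetres directly. The only transform is the Y-flip y_m = 151.323 − y_svg.

Shape 1 is a closed polygon drawn with `<polygon>`. Its stroke #008000 means cut at S971, F1058. After flipping Y the toolpath is (291.732,66.590) → (20.161,82.846) → (12.955,25.958) → (172.289,96.845) → (239.971,103.237) → (142.842,105.892) → (291.732,66.590), returning to the start.

Shape 2 is a open polyline drawn with `<polyline>`. Its stroke #008000 means cut at S971, F1058. After flipping Y the toolpath is (166.921,131.865) → (170.178,110.855) → (142.671,55.647).

G21
G90
G00 X291.732 Y66.590
M3 S971
G01 X20.161 Y82.846 F1058
G01 X12.955 Y25.958
G01 X172.289 Y96.845
G01 X239.971 Y103.237
G01 X142.842 Y105.892
G01 X291.732 Y66.590
M5
G00 X166.921 Y131.865
M3 S971
G01 X170.178 Y110.855 F1058
G01 X142.671 Y55.647
M5
G00 X0.000 Y0.000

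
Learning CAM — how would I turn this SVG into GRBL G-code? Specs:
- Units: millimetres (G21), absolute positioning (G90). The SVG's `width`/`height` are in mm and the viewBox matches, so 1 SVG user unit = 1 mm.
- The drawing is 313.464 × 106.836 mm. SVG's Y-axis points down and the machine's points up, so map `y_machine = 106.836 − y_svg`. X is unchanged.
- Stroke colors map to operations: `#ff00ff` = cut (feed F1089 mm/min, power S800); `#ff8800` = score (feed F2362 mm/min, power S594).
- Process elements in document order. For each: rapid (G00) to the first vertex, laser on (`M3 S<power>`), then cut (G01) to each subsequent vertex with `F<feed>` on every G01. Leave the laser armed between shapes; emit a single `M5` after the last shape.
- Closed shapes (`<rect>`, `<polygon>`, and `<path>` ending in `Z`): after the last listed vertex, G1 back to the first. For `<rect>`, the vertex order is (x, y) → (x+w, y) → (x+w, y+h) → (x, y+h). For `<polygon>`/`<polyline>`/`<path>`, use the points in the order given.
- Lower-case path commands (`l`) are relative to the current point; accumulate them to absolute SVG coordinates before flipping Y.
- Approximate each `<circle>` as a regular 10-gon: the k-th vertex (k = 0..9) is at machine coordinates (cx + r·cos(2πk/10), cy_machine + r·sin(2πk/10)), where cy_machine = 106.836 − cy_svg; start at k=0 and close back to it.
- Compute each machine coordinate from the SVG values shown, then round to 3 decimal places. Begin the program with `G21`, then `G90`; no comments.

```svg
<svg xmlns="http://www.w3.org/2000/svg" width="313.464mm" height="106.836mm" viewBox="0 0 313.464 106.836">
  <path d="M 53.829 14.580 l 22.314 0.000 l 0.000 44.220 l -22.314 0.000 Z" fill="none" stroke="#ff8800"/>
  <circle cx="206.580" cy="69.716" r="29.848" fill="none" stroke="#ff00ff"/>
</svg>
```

G21
G90
G00 X53.829 Y92.256
M3 S594
G01 X76.143 Y92.256 F2362
G01 X76.143 Y48.036 F2362
G01 X53.829 Y48.036 F2362
G01 X53.829 Y92.256 F2362
G00 X236.428 Y37.120
M3 S800
G01 X230.728 Y54.664 F1089
G01 X215.804 Y65.507 F1089
G01 X197.356 Y65.507 F1089
G01 X182.432 Y54.664 F1089
G01 X176.732 Y37.120 F1089
G01 X182.432 Y19.576 F1089
G01 X197.356 Y8.733 F1089
G01 X215.804 Y8.733 F1089
G01 X230.728 Y19.576 F1089
G01 X236.428 Y37.120 F1089
M5

viewBox `0 0 313.464 106.836` with mm width/height → 1 unit = 1 mm. Flip: y_m = 106.836 − y_svg.

**Shape 1** — `<path>` rectangle, stroke `#ff8800` → score (S594, F2362). Machine vertices: (53.829,92.256) → (76.143,92.256) → (76.143,48.036) → (53.829,48.036) → (53.829,92.256). Closed: final G1 returns to the first vertex.

**Shape 2** — `<circle>` circle, stroke `#ff00ff` → cut (S800, F1089). Machine vertices: (236.428,37.120) → (230.728,54.664) → (215.804,65.507) → (197.356,65.507) → (182.432,54.664) → (176.732,37.120) → (182.432,19.576) → (197.356,8.733) → (215.804,8.733) → (230.728,19.576) → (236.428,37.120). Closed: final G1 returns to the first vertex.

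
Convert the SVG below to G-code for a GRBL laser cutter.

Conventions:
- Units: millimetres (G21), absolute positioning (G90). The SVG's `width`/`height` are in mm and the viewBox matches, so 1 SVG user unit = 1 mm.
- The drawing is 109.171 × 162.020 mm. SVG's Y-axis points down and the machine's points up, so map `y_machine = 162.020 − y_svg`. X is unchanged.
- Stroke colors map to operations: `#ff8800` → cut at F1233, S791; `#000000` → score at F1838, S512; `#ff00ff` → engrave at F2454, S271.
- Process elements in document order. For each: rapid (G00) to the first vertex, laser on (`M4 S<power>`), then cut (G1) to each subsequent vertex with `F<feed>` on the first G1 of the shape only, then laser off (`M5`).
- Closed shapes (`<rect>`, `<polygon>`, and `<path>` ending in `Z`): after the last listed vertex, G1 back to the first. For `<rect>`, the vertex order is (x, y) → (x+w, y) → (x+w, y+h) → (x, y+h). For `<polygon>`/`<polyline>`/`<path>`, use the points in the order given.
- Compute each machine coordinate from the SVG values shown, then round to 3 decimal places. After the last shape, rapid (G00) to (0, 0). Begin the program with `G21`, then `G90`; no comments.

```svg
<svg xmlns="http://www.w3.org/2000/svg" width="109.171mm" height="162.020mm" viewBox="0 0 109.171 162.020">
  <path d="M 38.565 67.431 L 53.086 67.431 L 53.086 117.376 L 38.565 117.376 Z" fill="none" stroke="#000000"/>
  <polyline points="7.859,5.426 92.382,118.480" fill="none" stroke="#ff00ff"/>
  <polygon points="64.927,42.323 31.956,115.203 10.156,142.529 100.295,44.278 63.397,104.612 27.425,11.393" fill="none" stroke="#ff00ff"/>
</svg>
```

viewBox `0 0 109.171 162.020` with mm width/height → 1 unit = 1 mm. Flip: y_m = 162.020 − y_svg.

**Shape 1** — `<path>` rectangle, stroke `#000000` → score (S512, F1838). Machine vertices: (38.565,94.589) → (53.086,94.589) → (53.086,44.644) → (38.565,44.644) → (38.565,94.589). Closed: final G1 returns to the first vertex.

**Shape 2** — `<polyline>` line segment, stroke `#ff00ff` → engrave (S271, F2454). Machine vertices: (7.859,156.594) → (92.382,43.540). Open path.

**Shape 3** — `<polygon>` closed polygon, stroke `#ff00ff` → engrave (S271, F2454). Machine vertices: (64.927,119.697) → (31.956,46.817) → (10.156,19.491) → (100.295,117.742) → (63.397,57.408) → (27.425,150.627) → (64.927,119.697). Closed: final G1 returns to the first vertex.

G21
G90
G00 X38.565 Y94.589
M4 S512
G1 X53.086 Y94.589 F1838
G1 X53.086 Y44.644
G1 X38.565 Y44.644
G1 X38.565 Y94.589
M5
G00 X7.859 Y156.594
M4 S271
G1 X92.382 Y43.540 F2454
M5
G00 X64.927 Y119.697
M4 S271
G1 X31.956 Y46.817 F2454
G1 X10.156 Y19.491
G1 X100.295 Y117.742
G1 X63.397 Y57.408
G1 X27.425 Y150.627
G1 X64.927 Y119.697
M5
G00 X0.000 Y0.000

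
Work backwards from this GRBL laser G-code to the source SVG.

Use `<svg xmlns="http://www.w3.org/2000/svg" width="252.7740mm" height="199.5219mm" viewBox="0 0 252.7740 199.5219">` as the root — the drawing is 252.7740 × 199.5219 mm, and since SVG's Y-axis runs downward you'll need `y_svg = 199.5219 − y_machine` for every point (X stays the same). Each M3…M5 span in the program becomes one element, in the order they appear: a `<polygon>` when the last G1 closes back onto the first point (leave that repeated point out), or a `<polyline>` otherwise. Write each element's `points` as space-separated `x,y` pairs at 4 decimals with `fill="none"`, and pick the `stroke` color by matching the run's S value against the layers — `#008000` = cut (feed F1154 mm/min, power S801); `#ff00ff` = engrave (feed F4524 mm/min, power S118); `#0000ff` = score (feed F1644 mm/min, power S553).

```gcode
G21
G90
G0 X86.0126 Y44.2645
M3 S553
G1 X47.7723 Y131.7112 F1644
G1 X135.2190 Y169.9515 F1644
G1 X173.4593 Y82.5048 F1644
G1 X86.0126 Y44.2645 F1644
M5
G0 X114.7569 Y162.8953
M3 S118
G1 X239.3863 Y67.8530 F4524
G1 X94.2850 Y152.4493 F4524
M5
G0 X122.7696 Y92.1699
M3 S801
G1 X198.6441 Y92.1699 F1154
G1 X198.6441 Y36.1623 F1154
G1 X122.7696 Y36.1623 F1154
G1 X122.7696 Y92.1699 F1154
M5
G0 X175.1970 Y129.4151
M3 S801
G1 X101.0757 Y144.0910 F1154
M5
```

Machine Y-up, SVG Y-down with viewBox height 199.5219, so y_svg = 199.5219 − y_machine; X carries over.

Run 1: power S553 maps to stroke `#0000ff` (score). The run returns to its start, so emit a `<polygon>` with points (Y-flipped): 86.0126,155.2574 47.7723,67.8107 135.2190,29.5704 173.4593,117.0171.

Run 2: S118 ⇒ engrave layer `#ff00ff`. The run is open, so emit a `<polyline>` with points (Y-flipped): 114.7569,36.6266 239.3863,131.6689 94.2850,47.0726.

Run 3: S801 ⇒ cut layer `#008000`. The run returns to its start, so emit a `<polygon>` with points (Y-flipped): 122.7696,107.3520 198.6441,107.3520 198.6441,163.3596 122.7696,163.3596.

Run 4: S801 ⇒ cut layer `#008000`. The run is open, so emit a `<polyline>` with points (Y-flipped): 175.1970,70.1068 101.0757,55.4309.

<svg xmlns="http://www.w3.org/2000/svg" width="252.7740mm" height="199.5219mm" viewBox="0 0 252.7740 199.5219">
  <polygon points="86.0126,155.2574 47.7723,67.8107 135.2190,29.5704 173.4593,117.0171" fill="none" stroke="#0000ff"/>
  <polyline points="114.7569,36.6266 239.3863,131.6689 94.2850,47.0726" fill="none" stroke="#ff00ff"/>
  <polygon points="122.7696,107.3520 198.6441,107.3520 198.6441,163.3596 122.7696,163.3596" fill="none" stroke="#008000"/>
  <polyline points="175.1970,70.1068 101.0757,55.4309" fill="none" stroke="#008000"/>
</svg>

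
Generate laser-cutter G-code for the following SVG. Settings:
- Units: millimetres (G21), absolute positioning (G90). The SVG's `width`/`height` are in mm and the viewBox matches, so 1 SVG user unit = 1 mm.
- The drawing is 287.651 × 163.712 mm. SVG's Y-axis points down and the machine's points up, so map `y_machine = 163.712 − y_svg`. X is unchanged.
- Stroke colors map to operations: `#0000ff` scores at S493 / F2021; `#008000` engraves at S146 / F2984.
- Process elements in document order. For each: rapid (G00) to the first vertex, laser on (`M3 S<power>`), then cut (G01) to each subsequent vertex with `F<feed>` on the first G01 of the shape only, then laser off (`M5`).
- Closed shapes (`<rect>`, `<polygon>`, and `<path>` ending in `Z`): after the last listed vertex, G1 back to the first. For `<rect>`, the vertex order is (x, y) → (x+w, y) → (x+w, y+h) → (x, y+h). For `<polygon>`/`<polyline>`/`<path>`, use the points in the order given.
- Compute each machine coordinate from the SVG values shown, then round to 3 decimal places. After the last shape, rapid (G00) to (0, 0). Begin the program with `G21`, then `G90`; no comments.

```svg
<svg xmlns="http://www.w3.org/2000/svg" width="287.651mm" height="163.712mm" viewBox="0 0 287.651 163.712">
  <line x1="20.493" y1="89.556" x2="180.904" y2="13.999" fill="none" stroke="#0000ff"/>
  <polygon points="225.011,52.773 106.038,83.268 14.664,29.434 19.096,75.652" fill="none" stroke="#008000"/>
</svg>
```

Since the viewBox matches the mm dimensions, user units are millimetres directly. The only transform is the Y-flip y_m = 163.712 − y_svg.

Shape 1 is a line segment drawn with `<line>`. Its stroke #0000ff means score at S493, F2021. After flipping Y the toolpath is (20.493,74.156) → (180.904,149.713).

Shape 2 is a closed polygon drawn with `<polygon>`. Its stroke #008000 means engrave at S146, F2984. After flipping Y the toolpath is (225.011,110.939) → (106.038,80.444) → (14.664,134.278) → (19.096,88.060) → (225.011,110.939), returning to the start.

G21
G90
G00 X20.493 Y74.156
M3 S493
G01 X180.904 Y149.713 F2021
M5
G00 X225.011 Y110.939
M3 S146
G01 X106.038 Y80.444 F2984
G01 X14.664 Y134.278
G01 X19.096 Y88.060
G01 X225.011 Y110.939
M5
G00 X0.000 Y0.000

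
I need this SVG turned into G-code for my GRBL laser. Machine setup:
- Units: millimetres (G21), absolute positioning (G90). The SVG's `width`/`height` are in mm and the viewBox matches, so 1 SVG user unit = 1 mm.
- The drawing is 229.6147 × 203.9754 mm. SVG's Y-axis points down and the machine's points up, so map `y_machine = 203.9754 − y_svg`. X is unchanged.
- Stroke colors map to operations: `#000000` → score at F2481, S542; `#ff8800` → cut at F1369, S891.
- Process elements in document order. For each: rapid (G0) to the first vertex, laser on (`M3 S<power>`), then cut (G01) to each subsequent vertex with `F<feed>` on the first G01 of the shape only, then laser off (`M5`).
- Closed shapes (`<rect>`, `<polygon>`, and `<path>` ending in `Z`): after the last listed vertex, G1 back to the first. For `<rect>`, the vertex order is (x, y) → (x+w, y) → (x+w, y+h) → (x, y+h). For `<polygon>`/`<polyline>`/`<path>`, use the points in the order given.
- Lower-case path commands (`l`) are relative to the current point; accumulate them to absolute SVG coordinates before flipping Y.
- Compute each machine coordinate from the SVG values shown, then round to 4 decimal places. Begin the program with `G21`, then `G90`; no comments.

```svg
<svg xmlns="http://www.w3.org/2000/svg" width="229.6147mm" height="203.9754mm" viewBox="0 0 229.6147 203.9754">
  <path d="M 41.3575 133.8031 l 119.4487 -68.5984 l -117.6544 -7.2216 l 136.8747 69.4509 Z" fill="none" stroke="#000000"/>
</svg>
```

Since the viewBox matches the mm dimensions, user units are millimetres directly. The only transform is the Y-flip y_m = 203.9754 − y_svg.

Shape 1 is a closed polygon drawn with `<path>`. Its stroke #000000 means score at S542, F2481. After flipping Y the toolpath is (41.3575,70.1723) → (160.8062,138.7707) → (43.1518,145.9923) → (180.0265,76.5414) → (41.3575,70.1723), returning to the start.

G21
G90
G0 X41.3575 Y70.1723
M3 S542
G01 X160.8062 Y138.7707 F2481
G01 X43.1518 Y145.9923
G01 X180.0265 Y76.5414
G01 X41.3575 Y70.1723
M5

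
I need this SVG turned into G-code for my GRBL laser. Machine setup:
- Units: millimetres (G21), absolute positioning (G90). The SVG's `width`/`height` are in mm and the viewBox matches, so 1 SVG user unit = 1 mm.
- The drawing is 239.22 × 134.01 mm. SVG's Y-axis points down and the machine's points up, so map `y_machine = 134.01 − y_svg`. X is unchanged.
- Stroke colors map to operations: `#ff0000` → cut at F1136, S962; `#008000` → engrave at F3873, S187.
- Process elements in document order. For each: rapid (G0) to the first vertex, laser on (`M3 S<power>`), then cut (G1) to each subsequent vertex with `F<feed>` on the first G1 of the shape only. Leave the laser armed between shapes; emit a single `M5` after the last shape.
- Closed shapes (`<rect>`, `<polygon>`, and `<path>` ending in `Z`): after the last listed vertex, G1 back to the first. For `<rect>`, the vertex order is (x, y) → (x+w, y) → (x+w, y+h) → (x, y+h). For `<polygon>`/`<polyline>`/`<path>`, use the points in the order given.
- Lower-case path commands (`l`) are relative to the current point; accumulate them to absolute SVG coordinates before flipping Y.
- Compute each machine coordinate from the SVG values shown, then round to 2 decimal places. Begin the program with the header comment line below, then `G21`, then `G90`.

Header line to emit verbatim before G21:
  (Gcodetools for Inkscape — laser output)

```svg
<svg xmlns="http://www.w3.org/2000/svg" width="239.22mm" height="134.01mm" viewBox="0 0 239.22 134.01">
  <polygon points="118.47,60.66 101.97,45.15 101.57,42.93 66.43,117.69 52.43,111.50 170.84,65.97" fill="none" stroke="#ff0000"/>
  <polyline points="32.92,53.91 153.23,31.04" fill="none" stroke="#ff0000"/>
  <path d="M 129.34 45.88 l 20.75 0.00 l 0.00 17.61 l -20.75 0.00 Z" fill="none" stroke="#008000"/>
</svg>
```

(Gcodetools for Inkscape — laser output)
G21
G90
G0 X118.47 Y73.35
M3 S962
G1 X101.97 Y88.86 F1136
G1 X101.57 Y91.08
G1 X66.43 Y16.32
G1 X52.43 Y22.51
G1 X170.84 Y68.04
G1 X118.47 Y73.35
G0 X32.92 Y80.10
M3 S962
G1 X153.23 Y102.97 F1136
G0 X129.34 Y88.13
M3 S187
G1 X150.09 Y88.13 F3873
G1 X150.09 Y70.52
G1 X129.34 Y70.52
G1 X129.34 Y88.13
M5

viewBox `0 0 239.22 134.01` with mm width/height → 1 unit = 1 mm. Flip: y_m = 134.01 − y_svg.

**Shape 1** — `<polygon>` closed polygon, stroke `#ff0000` → cut (S962, F1136). Machine vertices: (118.47,73.35) → (101.97,88.86) → (101.57,91.08) → (66.43,16.32) → (52.43,22.51) → (170.84,68.04) → (118.47,73.35). Closed: final G1 returns to the first vertex.

**Shape 2** — `<polyline>` line segment, stroke `#ff0000` → cut (S962, F1136). Machine vertices: (32.92,80.10) → (153.23,102.97). Open path.

**Shape 3** — `<path>` rectangle, stroke `#008000` → engrave (S187, F3873). Machine vertices: (129.34,88.13) → (150.09,88.13) → (150.09,70.52) → (129.34,70.52) → (129.34,88.13). Closed: final G1 returns to the first vertex.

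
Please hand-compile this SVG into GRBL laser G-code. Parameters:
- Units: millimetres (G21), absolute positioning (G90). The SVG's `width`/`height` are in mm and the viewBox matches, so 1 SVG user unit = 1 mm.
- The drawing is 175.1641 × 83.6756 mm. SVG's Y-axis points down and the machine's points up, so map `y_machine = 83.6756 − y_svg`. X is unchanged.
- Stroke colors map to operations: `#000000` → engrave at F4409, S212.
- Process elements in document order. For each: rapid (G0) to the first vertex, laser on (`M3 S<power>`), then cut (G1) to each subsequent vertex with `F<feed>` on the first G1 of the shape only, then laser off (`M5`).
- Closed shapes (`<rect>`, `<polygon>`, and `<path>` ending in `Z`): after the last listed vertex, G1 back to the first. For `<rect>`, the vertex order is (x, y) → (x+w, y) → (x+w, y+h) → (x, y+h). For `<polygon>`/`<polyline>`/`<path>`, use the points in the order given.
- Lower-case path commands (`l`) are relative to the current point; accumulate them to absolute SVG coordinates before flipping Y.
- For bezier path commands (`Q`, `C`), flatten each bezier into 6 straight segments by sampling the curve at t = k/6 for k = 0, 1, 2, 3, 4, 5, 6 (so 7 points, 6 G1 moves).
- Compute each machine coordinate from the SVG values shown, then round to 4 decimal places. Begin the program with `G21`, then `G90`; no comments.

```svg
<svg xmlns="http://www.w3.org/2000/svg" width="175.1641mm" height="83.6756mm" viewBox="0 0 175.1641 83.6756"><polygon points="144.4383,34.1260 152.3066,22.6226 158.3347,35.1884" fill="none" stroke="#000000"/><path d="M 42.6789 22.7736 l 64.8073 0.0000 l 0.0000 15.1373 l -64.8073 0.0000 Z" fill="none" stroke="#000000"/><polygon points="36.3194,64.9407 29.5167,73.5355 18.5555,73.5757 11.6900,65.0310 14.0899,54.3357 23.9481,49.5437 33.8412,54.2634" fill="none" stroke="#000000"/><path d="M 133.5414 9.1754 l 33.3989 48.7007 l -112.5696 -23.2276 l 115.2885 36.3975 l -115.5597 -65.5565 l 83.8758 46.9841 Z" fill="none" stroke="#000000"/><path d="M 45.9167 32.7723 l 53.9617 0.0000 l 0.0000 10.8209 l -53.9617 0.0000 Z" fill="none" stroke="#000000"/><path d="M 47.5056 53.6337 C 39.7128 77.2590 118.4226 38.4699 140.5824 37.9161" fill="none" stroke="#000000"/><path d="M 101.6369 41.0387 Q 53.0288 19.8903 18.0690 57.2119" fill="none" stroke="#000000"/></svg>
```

G21
G90
G0 X144.4383 Y49.5496
M3 S212
G1 X152.3066 Y61.0530 F4409
G1 X158.3347 Y48.4872
G1 X144.4383 Y49.5496
M5
G0 X42.6789 Y60.9020
M3 S212
G1 X107.4862 Y60.9020 F4409
G1 X107.4862 Y45.7647
G1 X42.6789 Y45.7647
G1 X42.6789 Y60.9020
M5
G0 X36.3194 Y18.7349
M3 S212
G1 X29.5167 Y10.1401 F4409
G1 X18.5555 Y10.0999
G1 X11.6900 Y18.6446
G1 X14.0899 Y29.3399
G1 X23.9481 Y34.1319
G1 X33.8412 Y29.4122
G1 X36.3194 Y18.7349
M5
G0 X133.5414 Y74.5002
M3 S212
G1 X166.9403 Y25.7995 F4409
G1 X54.3707 Y49.0271
G1 X169.6592 Y12.6296
G1 X54.0995 Y78.1861
G1 X137.9753 Y31.2020
G1 X133.5414 Y74.5002
M5
G0 X45.9167 Y50.9033
M3 S212
G1 X99.8784 Y50.9033 F4409
G1 X99.8784 Y40.0824
G1 X45.9167 Y40.0824
G1 X45.9167 Y50.9033
M5
G0 X47.5056 Y30.0419
M3 S212
G1 X50.1555 Y22.9645 F4409
G1 X63.2488 Y23.4936
G1 X82.8118 Y28.8335
G1 X104.8708 Y36.1884
G1 X125.4523 Y42.7623
G1 X140.5824 Y45.7595
M5
G0 X101.6369 Y42.6369
M3 S212
G1 X85.8133 Y48.0622 F4409
G1 X70.7480 Y50.2392
G1 X56.4409 Y49.1678
G1 X42.8920 Y44.8481
G1 X30.1014 Y37.2801
G1 X18.0690 Y26.4637
M5

viewBox `0 0 175.1641 83.6756` with mm width/height → 1 unit = 1 mm. Flip: y_m = 83.6756 − y_svg.

**Shape 1** — `<polygon>` regular polygon, stroke `#000000` → engrave (S212, F4409). Machine vertices: (144.4383,49.5496) → (152.3066,61.0530) → (158.3347,48.4872) → (144.4383,49.5496). Closed: final G1 returns to the first vertex.

**Shape 2** — `<path>` rectangle, stroke `#000000` → engrave (S212, F4409). Machine vertices: (42.6789,60.9020) → (107.4862,60.9020) → (107.4862,45.7647) → (42.6789,45.7647) → (42.6789,60.9020). Closed: final G1 returns to the first vertex.

**Shape 3** — `<polygon>` regular polygon, stroke `#000000` → engrave (S212, F4409). Machine vertices: (36.3194,18.7349) → (29.5167,10.1401) → (18.5555,10.0999) → (11.6900,18.6446) → (14.0899,29.3399) → (23.9481,34.1319) → (33.8412,29.4122) → (36.3194,18.7349). Closed: final G1 returns to the first vertex.

**Shape 4** — `<path>` closed polygon, stroke `#000000` → engrave (S212, F4409). Machine vertices: (133.5414,74.5002) → (166.9403,25.7995) → (54.3707,49.0271) → (169.6592,12.6296) → (54.0995,78.1861) → (137.9753,31.2020) → (133.5414,74.5002). Closed: final G1 returns to the first vertex.

**Shape 5** — `<path>` rectangle, stroke `#000000` → engrave (S212, F4409). Machine vertices: (45.9167,50.9033) → (99.8784,50.9033) → (99.8784,40.0824) → (45.9167,40.0824) → (45.9167,50.9033). Closed: final G1 returns to the first vertex.

**Shape 6** — `<path>` cubic bezier, stroke `#000000` → engrave (S212, F4409). Control points (SVG): P0=(47.5056,53.6337), P1=(39.7128,77.2590), P2=(118.4226,38.4699), P3=(140.5824,37.9161); sampled at t=k/6. Machine vertices: (47.5056,30.0419) → (50.1555,22.9645) → (63.2488,23.4936) → (82.8118,28.8335) → (104.8708,36.1884) → (125.4523,42.7623) → (140.5824,45.7595). Open path.

**Shape 7** — `<path>` quadratic bezier, stroke `#000000` → engrave (S212, F4409). Control points (SVG): P0=(101.6369,41.0387), P1=(53.0288,19.8903), P2=(18.0690,57.2119); sampled at t=k/6. Machine vertices: (101.6369,42.6369) → (85.8133,48.0622) → (70.7480,50.2392) → (56.4409,49.1678) → (42.8920,44.8481) → (30.1014,37.2801) → (18.0690,26.4637). Open path.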